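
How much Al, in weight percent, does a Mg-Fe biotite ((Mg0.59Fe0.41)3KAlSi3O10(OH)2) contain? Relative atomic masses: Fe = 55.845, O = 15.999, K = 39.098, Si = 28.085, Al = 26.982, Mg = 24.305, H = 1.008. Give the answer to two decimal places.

5.92 weight percent

Molar mass of (Mg0.59Fe0.41)3KAlSi3O10(OH)2: 1.77×24.305 + 1.23×55.845 + 1×39.098 + 1×26.982 + 3×28.085 + 12×15.999 + 2×1.008 = 456.048 g/mol.
Mass of Al per formula unit: 1 × 26.982 = 26.982 g.
Weight fraction Al = 26.982 / 456.048 = 0.0592.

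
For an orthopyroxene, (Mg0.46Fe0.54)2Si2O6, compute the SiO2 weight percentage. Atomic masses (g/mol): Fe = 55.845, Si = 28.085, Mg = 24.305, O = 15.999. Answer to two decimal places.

51.17 wt%

Molar mass of (Mg0.46Fe0.54)2Si2O6 = 0.92*24.305 + 1.08*55.845 + 2*28.085 + 6*15.999 = 234.837 g/mol.
Each formula unit contains 2 Si, equivalent to 2/1 = 2.0000 mol SiO2.
M(SiO2) = 1×28.085 + 2×15.999 = 60.083 g/mol.
Mass of SiO2 per formula unit = 2.0000 × 60.083 = 120.166 g.
SiO2 wt% = 120.166 / 234.837 × 100 = 51.17%.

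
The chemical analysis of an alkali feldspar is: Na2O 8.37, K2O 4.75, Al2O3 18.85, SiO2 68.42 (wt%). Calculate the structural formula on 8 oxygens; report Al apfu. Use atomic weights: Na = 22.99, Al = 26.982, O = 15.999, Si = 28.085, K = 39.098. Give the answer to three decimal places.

0.980 Al apfu

Na2O: 8.37/61.979 = 0.13505 mol → 0.27010 mol Na, 0.13505 mol O.
K2O: 4.75/94.195 = 0.05043 mol → 0.10086 mol K, 0.05043 mol O.
Al2O3: 18.85/101.961 = 0.18487 mol → 0.36974 mol Al, 0.55461 mol O.
SiO2: 68.42/60.083 = 1.13876 mol → 1.13876 mol Si, 2.27752 mol O.
Total oxygen = 3.01761 mol. Normalization factor = 8/3.01761 = 2.65110.
Al per 8 O = 0.36974 × 2.65110 = 0.980.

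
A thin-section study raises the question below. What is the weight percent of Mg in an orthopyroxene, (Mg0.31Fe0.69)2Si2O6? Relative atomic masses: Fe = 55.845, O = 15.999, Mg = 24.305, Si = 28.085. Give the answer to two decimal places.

6.17 mass %

Formula mass = 0.62×24.305 + 1.38×55.845 + 2×28.085 + 6×15.999 = 244.299 g/mol, of which 15.069 g is Mg.
So Mg makes up 15.069/244.299 = 0.0617 of the mass, i.e. 6.17%.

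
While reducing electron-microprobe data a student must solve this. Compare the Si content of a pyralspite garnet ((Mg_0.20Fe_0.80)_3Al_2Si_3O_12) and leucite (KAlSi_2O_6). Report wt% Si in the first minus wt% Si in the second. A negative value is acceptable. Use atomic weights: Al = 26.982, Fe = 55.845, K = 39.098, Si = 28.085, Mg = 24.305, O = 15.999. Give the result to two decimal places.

First mineral: 84.255 g Si in 478.818 g formula = 17.60 wt% Si.
Second mineral: 56.170 g Si in 218.244 g formula = 25.74 wt% Si.
17.60% − 25.74% gives a difference of -8.14 percentage points.

-8.14 percentage points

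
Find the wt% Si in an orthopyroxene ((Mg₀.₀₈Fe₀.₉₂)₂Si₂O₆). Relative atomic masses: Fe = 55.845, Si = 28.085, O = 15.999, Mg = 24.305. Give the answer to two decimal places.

21.70 wt%

M((Mg₀.₀₈Fe₀.₉₂)₂Si₂O₆) = 258.808 g/mol.
Si contributes 2 × 28.085 = 56.170 g per mole.
56.170/258.808 = 0.2170 → 21.70%.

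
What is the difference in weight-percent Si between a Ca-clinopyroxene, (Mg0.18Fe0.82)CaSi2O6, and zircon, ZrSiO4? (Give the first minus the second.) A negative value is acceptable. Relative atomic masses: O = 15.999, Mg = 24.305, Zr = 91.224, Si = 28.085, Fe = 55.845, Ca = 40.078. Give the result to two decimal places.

7.85 percentage points

M((Mg0.18Fe0.82)CaSi2O6) = 242.410 g/mol, so wt% Si = 56.170/242.410 × 100 = 23.17%.
M(ZrSiO4) = 183.305 g/mol, so wt% Si = 28.085/183.305 × 100 = 15.32%.
23.17 − 15.32 = 7.85 pp.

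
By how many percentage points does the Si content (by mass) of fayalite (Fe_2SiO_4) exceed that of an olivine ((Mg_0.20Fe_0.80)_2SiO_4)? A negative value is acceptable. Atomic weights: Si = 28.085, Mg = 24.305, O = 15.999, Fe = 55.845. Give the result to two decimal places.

-0.91 percentage points

First mineral: 28.085 g Si in 203.771 g formula = 13.78 wt% Si.
Second mineral: 28.085 g Si in 191.155 g formula = 14.69 wt% Si.
13.78% − 14.69% gives a difference of -0.91 percentage points.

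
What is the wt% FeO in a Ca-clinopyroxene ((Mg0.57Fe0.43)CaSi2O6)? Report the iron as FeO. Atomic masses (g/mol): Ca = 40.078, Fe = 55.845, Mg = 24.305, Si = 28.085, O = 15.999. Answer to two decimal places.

13.43 wt%

Molar mass of (Mg0.57Fe0.43)CaSi2O6 = 0.57·24.305 + 0.43·55.845 + 1·40.078 + 2·28.085 + 6·15.999 = 230.109 g/mol.
Each formula unit contains 0.43 Fe, equivalent to 0.43/1 = 0.4300 mol FeO.
M(FeO) = 1×55.845 + 1×15.999 = 71.844 g/mol.
Mass of FeO per formula unit = 0.4300 × 71.844 = 30.893 g.
FeO wt% = 30.893 / 230.109 × 100 = 13.43%.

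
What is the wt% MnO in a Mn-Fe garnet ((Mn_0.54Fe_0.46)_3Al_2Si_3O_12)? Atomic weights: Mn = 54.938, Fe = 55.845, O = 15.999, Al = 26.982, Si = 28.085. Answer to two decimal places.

M((Mn_0.54Fe_0.46)_3Al_2Si_3O_12) = 496.273 g/mol; M(MnO) = 70.937 g/mol.
Moles MnO per formula unit = 1.62 Mn ÷ 1 = 1.6200.
MnO fraction = (1.6200 × 70.937) / 496.273 = 114.918/496.273 = 0.2316.

23.16 wt%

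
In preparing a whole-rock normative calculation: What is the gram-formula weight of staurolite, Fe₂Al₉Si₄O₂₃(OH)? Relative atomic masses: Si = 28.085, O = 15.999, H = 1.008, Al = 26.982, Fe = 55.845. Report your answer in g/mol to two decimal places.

M = 2*55.845 + 9*26.982 + 4*28.085 + 24*15.999 + 1*1.008

851.85 g/mol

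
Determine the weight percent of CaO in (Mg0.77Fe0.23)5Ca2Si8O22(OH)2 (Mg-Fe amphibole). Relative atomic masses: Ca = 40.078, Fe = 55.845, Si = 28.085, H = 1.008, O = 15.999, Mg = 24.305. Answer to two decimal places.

Formula mass = 848.624 g/mol.
2 Ca → 2.0000 mol CaO per formula unit; M(CaO) = 56.077, so CaO mass = 112.154 g.
112.154/848.624 × 100 = 13.22 wt%.

13.22 wt%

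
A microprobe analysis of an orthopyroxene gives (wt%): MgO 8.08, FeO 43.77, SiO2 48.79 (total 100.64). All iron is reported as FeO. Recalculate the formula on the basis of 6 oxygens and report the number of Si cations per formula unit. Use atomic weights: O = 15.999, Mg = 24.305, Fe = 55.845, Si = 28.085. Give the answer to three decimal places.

8.08 wt% MgO ÷ 40.304 g/mol = 0.20048 mol, giving 0.20048 Mg and 0.20048 O.
43.77 wt% FeO ÷ 71.844 g/mol = 0.60924 mol, giving 0.60924 Fe and 0.60924 O.
48.79 wt% SiO2 ÷ 60.083 g/mol = 0.81204 mol, giving 0.81204 Si and 1.62408 O.
Oxygen sums to 2.43380; scaling by 6/2.43380 = 2.46528 puts the formula on 6 O.
Si: 0.81204 × 2.46528 = 2.002 atoms per formula unit.

2.002 Si apfu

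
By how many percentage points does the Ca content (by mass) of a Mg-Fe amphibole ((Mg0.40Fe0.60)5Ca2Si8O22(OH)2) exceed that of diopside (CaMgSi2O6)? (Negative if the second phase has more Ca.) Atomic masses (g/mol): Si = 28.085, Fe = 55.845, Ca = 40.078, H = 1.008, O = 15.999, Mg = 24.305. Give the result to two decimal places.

-9.67 percentage points

First mineral: 80.156 g Ca in 906.973 g formula = 8.84 wt% Ca.
Second mineral: 40.078 g Ca in 216.547 g formula = 18.51 wt% Ca.
8.84% − 18.51% gives a difference of -9.67 percentage points.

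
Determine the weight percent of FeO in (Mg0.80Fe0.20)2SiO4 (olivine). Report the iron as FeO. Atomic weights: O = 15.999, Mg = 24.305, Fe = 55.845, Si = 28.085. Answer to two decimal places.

18.75 wt%

Formula mass = 153.307 g/mol.
0.40 Fe → 0.4000 mol FeO per formula unit; M(FeO) = 71.844, so FeO mass = 28.738 g.
28.738/153.307 × 100 = 18.75 wt%.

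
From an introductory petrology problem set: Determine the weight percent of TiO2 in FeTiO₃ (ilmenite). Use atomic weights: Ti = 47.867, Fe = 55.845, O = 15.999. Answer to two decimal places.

52.64 wt%

M(FeTiO₃) = 151.709 g/mol; M(TiO2) = 79.865 g/mol.
Moles TiO2 per formula unit = 1 Ti ÷ 1 = 1.0000.
TiO2 fraction = (1.0000 × 79.865) / 151.709 = 79.865/151.709 = 0.5264.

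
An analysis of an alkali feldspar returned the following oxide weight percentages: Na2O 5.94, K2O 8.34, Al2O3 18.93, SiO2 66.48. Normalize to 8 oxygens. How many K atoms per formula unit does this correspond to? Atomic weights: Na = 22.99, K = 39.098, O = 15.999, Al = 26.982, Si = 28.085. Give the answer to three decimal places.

0.480 K apfu

5.94 wt% Na2O ÷ 61.979 g/mol = 0.09584 mol, giving 0.19168 Na and 0.09584 O.
8.34 wt% K2O ÷ 94.195 g/mol = 0.08854 mol, giving 0.17708 K and 0.08854 O.
18.93 wt% Al2O3 ÷ 101.961 g/mol = 0.18566 mol, giving 0.37132 Al and 0.55698 O.
66.48 wt% SiO2 ÷ 60.083 g/mol = 1.10647 mol, giving 1.10647 Si and 2.21294 O.
Oxygen sums to 2.95430; scaling by 8/2.95430 = 2.70792 puts the formula on 8 O.
K: 0.17708 × 2.70792 = 0.480 atoms per formula unit.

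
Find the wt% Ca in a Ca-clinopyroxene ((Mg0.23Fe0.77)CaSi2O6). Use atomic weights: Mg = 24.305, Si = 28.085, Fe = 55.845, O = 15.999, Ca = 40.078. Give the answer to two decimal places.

M((Mg0.23Fe0.77)CaSi2O6) = 240.833 g/mol.
Ca contributes 1 × 40.078 = 40.078 g per mole.
40.078/240.833 = 0.1664 → 16.64%.

16.64 mass %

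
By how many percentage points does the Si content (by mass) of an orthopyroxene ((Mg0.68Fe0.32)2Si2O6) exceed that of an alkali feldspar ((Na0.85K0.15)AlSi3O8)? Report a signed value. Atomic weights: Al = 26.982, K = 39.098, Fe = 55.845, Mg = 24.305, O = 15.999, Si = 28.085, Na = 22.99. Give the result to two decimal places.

-6.42 percentage points

M((Mg0.68Fe0.32)2Si2O6) = 220.960 g/mol, so wt% Si = 56.170/220.960 × 100 = 25.42%.
M((Na0.85K0.15)AlSi3O8) = 264.635 g/mol, so wt% Si = 84.255/264.635 × 100 = 31.84%.
25.42 − 31.84 = -6.42 pp.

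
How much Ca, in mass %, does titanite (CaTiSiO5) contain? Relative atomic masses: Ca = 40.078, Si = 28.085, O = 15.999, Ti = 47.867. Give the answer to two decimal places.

20.45 mass %

Molar mass of CaTiSiO5: 1×40.078 + 1×47.867 + 1×28.085 + 5×15.999 = 196.025 g/mol.
Mass of Ca per formula unit: 1 × 40.078 = 40.078 g.
Weight fraction Ca = 40.078 / 196.025 = 0.2045.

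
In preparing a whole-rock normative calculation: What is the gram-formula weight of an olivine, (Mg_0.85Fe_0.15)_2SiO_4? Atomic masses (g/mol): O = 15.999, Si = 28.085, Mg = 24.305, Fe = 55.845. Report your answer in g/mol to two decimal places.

150.15 g/mol

M = 1.70·24.305 + 0.30·55.845 + 1·28.085 + 4·15.999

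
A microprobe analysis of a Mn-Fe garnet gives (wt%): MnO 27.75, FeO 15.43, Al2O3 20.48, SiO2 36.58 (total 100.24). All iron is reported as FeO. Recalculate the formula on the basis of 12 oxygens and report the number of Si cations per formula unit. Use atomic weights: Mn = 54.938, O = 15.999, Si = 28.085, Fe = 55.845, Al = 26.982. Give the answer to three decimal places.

27.75 wt% MnO ÷ 70.937 g/mol = 0.39119 mol, giving 0.39119 Mn and 0.39119 O.
15.43 wt% FeO ÷ 71.844 g/mol = 0.21477 mol, giving 0.21477 Fe and 0.21477 O.
20.48 wt% Al2O3 ÷ 101.961 g/mol = 0.20086 mol, giving 0.40172 Al and 0.60258 O.
36.58 wt% SiO2 ÷ 60.083 g/mol = 0.60882 mol, giving 0.60882 Si and 1.21764 O.
Oxygen sums to 2.42618; scaling by 12/2.42618 = 4.94605 puts the formula on 12 O.
Si: 0.60882 × 4.94605 = 3.011 atoms per formula unit.

3.011 Si apfu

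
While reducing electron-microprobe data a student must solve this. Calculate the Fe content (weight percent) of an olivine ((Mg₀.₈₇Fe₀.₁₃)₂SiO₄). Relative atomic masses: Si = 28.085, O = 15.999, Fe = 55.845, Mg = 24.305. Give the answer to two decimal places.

9.75 weight percent

M((Mg₀.₈₇Fe₀.₁₃)₂SiO₄) = 148.891 g/mol.
Fe contributes 0.26 × 55.845 = 14.520 g per mole.
14.520/148.891 = 0.0975 → 9.75%.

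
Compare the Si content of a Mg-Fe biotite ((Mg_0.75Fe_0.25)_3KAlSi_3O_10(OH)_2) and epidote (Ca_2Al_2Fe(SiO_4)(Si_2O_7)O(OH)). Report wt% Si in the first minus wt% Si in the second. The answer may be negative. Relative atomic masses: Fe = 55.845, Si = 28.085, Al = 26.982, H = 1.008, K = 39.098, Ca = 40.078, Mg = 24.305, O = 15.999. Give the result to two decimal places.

1.67 percentage points

M((Mg_0.75Fe_0.25)_3KAlSi_3O_10(OH)_2) = 440.909 g/mol, so wt% Si = 84.255/440.909 × 100 = 19.11%.
M(Ca_2Al_2Fe(SiO_4)(Si_2O_7)O(OH)) = 483.215 g/mol, so wt% Si = 84.255/483.215 × 100 = 17.44%.
19.11 − 17.44 = 1.67 pp.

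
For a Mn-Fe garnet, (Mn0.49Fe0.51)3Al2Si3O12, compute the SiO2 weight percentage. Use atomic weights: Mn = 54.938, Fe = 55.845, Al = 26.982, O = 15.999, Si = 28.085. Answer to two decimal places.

36.31 wt%

Formula mass = 496.409 g/mol.
3 Si → 3.0000 mol SiO2 per formula unit; M(SiO2) = 60.083, so SiO2 mass = 180.249 g.
180.249/496.409 × 100 = 36.31 wt%.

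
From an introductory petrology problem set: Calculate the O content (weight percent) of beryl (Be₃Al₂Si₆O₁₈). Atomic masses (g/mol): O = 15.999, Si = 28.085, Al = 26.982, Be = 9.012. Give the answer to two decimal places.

Molar mass of Be₃Al₂Si₆O₁₈: 3·9.012 + 2·26.982 + 6·28.085 + 18·15.999 = 537.492 g/mol.
Mass of O per formula unit: 18 × 15.999 = 287.982 g.
Weight fraction O = 287.982 / 537.492 = 0.5358.

53.58 weight percent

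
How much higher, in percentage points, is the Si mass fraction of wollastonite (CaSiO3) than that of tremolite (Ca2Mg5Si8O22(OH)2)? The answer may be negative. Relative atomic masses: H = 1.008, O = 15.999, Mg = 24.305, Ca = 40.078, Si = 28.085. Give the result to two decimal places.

-3.48 percentage points

Si in CaSiO3: molar mass 116.160 g/mol; 1×28.085 = 28.085 g → 24.18 wt%.
Si in Ca2Mg5Si8O22(OH)2: molar mass 812.353 g/mol; 8×28.085 = 224.680 g → 27.66 wt%.
Difference = 24.18 − 27.66 = -3.48 percentage points.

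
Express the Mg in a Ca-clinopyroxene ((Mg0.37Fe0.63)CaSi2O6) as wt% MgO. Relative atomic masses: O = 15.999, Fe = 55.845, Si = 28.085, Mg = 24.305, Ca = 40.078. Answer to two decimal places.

6.31 wt%

Molar mass of (Mg0.37Fe0.63)CaSi2O6 = 0.37×24.305 + 0.63×55.845 + 1×40.078 + 2×28.085 + 6×15.999 = 236.417 g/mol.
Each formula unit contains 0.37 Mg, equivalent to 0.37/1 = 0.3700 mol MgO.
M(MgO) = 1×24.305 + 1×15.999 = 40.304 g/mol.
Mass of MgO per formula unit = 0.3700 × 40.304 = 14.912 g.
MgO wt% = 14.912 / 236.417 × 100 = 6.31%.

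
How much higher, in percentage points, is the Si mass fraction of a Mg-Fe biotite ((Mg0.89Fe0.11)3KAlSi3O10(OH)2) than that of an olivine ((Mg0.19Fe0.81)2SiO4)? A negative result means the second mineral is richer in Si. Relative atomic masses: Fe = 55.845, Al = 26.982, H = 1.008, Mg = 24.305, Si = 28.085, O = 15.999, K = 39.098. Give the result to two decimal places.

M((Mg0.89Fe0.11)3KAlSi3O10(OH)2) = 427.662 g/mol, so wt% Si = 84.255/427.662 × 100 = 19.70%.
M((Mg0.19Fe0.81)2SiO4) = 191.786 g/mol, so wt% Si = 28.085/191.786 × 100 = 14.64%.
19.70 − 14.64 = 5.06 pp.

5.06 percentage points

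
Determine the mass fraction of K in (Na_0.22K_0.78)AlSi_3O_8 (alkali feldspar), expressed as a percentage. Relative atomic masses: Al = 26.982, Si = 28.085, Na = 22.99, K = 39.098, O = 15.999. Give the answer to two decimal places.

Formula mass = 0.22·22.99 + 0.78·39.098 + 1·26.982 + 3·28.085 + 8·15.999 = 274.783 g/mol, of which 30.496 g is K.
So K makes up 30.496/274.783 = 0.1110 of the mass, i.e. 11.10%.

11.10 weight percent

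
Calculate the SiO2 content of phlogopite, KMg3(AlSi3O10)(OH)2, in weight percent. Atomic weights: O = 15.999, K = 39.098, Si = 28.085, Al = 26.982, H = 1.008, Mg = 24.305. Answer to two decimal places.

43.20 wt%

M(KMg3(AlSi3O10)(OH)2) = 417.254 g/mol; M(SiO2) = 60.083 g/mol.
Moles SiO2 per formula unit = 3 Si ÷ 1 = 3.0000.
SiO2 fraction = (3.0000 × 60.083) / 417.254 = 180.249/417.254 = 0.4320.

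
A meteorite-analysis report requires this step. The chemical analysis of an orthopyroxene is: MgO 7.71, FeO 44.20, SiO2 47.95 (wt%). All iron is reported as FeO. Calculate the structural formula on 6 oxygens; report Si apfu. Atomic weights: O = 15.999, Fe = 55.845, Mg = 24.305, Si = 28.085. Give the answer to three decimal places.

MgO (M=40.304): mol = 0.19130; Mg = 0.19130, O = 0.19130.
FeO (M=71.844): mol = 0.61522; Fe = 0.61522, O = 0.61522.
SiO2 (M=60.083): mol = 0.79806; Si = 0.79806, O = 1.59612.
ΣO = 2.40264; factor = 6/ΣO = 2.49725.
Si apfu = 0.79806 × 2.49725 = 1.993.

1.993 Si apfu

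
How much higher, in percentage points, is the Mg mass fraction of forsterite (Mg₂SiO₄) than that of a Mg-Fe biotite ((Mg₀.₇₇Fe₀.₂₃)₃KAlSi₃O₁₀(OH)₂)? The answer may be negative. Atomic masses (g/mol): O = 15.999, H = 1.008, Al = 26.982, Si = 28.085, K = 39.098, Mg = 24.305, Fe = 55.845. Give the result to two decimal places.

21.76 percentage points

First mineral: 48.610 g Mg in 140.691 g formula = 34.55 wt% Mg.
Second mineral: 56.145 g Mg in 439.017 g formula = 12.79 wt% Mg.
34.55% − 12.79% gives a difference of 21.76 percentage points.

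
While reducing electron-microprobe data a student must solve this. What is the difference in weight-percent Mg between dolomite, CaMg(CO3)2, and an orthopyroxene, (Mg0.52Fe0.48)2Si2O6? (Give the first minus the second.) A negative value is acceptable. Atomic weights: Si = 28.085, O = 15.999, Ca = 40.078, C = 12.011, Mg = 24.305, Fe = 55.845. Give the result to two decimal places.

Mg in CaMg(CO3)2: molar mass 184.399 g/mol; 1×24.305 = 24.305 g → 13.18 wt%.
Mg in (Mg0.52Fe0.48)2Si2O6: molar mass 231.052 g/mol; 1.04×24.305 = 25.277 g → 10.94 wt%.
Difference = 13.18 − 10.94 = 2.24 percentage points.

2.24 percentage points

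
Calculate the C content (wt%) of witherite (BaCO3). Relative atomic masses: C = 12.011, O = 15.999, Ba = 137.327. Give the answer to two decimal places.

6.09 wt%

Molar mass of BaCO3: 1×137.327 + 1×12.011 + 3×15.999 = 197.335 g/mol.
Mass of C per formula unit: 1 × 12.011 = 12.011 g.
Weight fraction C = 12.011 / 197.335 = 0.0609.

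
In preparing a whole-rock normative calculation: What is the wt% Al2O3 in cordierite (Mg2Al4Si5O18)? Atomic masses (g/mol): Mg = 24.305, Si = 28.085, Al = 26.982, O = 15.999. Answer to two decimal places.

34.86 wt%

M(Mg2Al4Si5O18) = 584.945 g/mol; M(Al2O3) = 101.961 g/mol.
Moles Al2O3 per formula unit = 4 Al ÷ 2 = 2.0000.
Al2O3 fraction = (2.0000 × 101.961) / 584.945 = 203.922/584.945 = 0.3486.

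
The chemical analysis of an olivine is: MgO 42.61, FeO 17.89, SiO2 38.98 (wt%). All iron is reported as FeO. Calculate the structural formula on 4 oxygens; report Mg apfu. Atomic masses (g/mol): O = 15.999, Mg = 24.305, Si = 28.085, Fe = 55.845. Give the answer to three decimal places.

42.61 wt% MgO ÷ 40.304 g/mol = 1.05722 mol, giving 1.05722 Mg and 1.05722 O.
17.89 wt% FeO ÷ 71.844 g/mol = 0.24901 mol, giving 0.24901 Fe and 0.24901 O.
38.98 wt% SiO2 ÷ 60.083 g/mol = 0.64877 mol, giving 0.64877 Si and 1.29754 O.
Oxygen sums to 2.60377; scaling by 4/2.60377 = 1.53623 puts the formula on 4 O.
Mg: 1.05722 × 1.53623 = 1.624 atoms per formula unit.

1.624 Mg apfu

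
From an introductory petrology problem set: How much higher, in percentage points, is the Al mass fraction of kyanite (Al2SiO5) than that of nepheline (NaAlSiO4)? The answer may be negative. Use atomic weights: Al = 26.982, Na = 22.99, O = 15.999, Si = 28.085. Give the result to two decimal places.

14.31 percentage points

M(Al2SiO5) = 162.044 g/mol, so wt% Al = 53.964/162.044 × 100 = 33.30%.
M(NaAlSiO4) = 142.053 g/mol, so wt% Al = 26.982/142.053 × 100 = 18.99%.
33.30 − 18.99 = 14.31 pp.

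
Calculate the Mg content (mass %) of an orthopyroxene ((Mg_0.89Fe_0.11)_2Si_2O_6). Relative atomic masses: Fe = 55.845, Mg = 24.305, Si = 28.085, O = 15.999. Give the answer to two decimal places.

Molar mass of (Mg_0.89Fe_0.11)_2Si_2O_6: 1.78*24.305 + 0.22*55.845 + 2*28.085 + 6*15.999 = 207.713 g/mol.
Mass of Mg per formula unit: 1.78 × 24.305 = 43.263 g.
Weight fraction Mg = 43.263 / 207.713 = 0.2083.

20.83 mass %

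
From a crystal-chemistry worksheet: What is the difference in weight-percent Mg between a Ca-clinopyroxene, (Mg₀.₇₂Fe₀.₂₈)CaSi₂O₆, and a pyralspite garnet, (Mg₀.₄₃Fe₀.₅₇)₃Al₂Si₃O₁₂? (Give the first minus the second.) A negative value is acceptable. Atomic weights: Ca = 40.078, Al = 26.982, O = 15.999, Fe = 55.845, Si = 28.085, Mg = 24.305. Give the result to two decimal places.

0.90 percentage points

First mineral: 17.500 g Mg in 225.378 g formula = 7.76 wt% Mg.
Second mineral: 31.353 g Mg in 457.055 g formula = 6.86 wt% Mg.
7.76% − 6.86% gives a difference of 0.90 percentage points.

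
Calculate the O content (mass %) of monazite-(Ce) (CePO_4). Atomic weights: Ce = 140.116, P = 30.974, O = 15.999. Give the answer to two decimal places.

27.22 mass %

M(CePO_4) = 235.086 g/mol.
O contributes 4 × 15.999 = 63.996 g per mole.
63.996/235.086 = 0.2722 → 27.22%.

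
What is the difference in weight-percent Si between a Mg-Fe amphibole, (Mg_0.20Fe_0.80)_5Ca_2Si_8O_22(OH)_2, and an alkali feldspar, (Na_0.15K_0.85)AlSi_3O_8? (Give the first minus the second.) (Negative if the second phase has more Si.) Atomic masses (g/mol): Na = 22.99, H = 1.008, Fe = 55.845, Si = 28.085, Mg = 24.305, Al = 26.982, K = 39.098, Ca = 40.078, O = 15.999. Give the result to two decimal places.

Si in (Mg_0.20Fe_0.80)_5Ca_2Si_8O_22(OH)_2: molar mass 938.513 g/mol; 8×28.085 = 224.680 g → 23.94 wt%.
Si in (Na_0.15K_0.85)AlSi_3O_8: molar mass 275.911 g/mol; 3×28.085 = 84.255 g → 30.54 wt%.
Difference = 23.94 − 30.54 = -6.60 percentage points.

-6.60 percentage points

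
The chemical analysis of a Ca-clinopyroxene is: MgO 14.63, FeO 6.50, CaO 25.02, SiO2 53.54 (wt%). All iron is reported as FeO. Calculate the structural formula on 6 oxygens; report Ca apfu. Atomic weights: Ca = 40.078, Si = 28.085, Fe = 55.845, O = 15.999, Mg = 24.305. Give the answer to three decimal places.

0.998 Ca apfu

14.63 wt% MgO ÷ 40.304 g/mol = 0.36299 mol, giving 0.36299 Mg and 0.36299 O.
6.50 wt% FeO ÷ 71.844 g/mol = 0.09047 mol, giving 0.09047 Fe and 0.09047 O.
25.02 wt% CaO ÷ 56.077 g/mol = 0.44617 mol, giving 0.44617 Ca and 0.44617 O.
53.54 wt% SiO2 ÷ 60.083 g/mol = 0.89110 mol, giving 0.89110 Si and 1.78220 O.
Oxygen sums to 2.68183; scaling by 6/2.68183 = 2.23728 puts the formula on 6 O.
Ca: 0.44617 × 2.23728 = 0.998 atoms per formula unit.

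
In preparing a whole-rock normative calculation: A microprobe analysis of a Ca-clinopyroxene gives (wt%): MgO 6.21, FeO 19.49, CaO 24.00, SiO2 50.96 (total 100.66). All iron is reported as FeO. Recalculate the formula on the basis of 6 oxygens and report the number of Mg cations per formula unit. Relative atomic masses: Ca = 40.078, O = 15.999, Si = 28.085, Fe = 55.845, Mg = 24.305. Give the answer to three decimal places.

0.363 Mg apfu

6.21 wt% MgO ÷ 40.304 g/mol = 0.15408 mol, giving 0.15408 Mg and 0.15408 O.
19.49 wt% FeO ÷ 71.844 g/mol = 0.27128 mol, giving 0.27128 Fe and 0.27128 O.
24.00 wt% CaO ÷ 56.077 g/mol = 0.42798 mol, giving 0.42798 Ca and 0.42798 O.
50.96 wt% SiO2 ÷ 60.083 g/mol = 0.84816 mol, giving 0.84816 Si and 1.69632 O.
Oxygen sums to 2.54966; scaling by 6/2.54966 = 2.35325 puts the formula on 6 O.
Mg: 0.15408 × 2.35325 = 0.363 atoms per formula unit.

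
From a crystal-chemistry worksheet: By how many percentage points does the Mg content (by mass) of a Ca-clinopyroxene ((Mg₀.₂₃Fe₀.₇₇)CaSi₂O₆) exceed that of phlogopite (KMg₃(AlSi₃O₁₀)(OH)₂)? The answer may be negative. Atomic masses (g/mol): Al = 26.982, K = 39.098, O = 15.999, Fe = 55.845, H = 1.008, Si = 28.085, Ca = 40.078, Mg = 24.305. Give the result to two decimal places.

First mineral: 5.590 g Mg in 240.833 g formula = 2.32 wt% Mg.
Second mineral: 72.915 g Mg in 417.254 g formula = 17.47 wt% Mg.
2.32% − 17.47% gives a difference of -15.15 percentage points.

-15.15 percentage points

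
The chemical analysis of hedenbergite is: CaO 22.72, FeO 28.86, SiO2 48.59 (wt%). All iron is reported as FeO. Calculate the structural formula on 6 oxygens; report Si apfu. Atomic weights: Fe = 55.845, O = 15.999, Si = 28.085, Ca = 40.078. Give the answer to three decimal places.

CaO (M=56.077): mol = 0.40516; Ca = 0.40516, O = 0.40516.
FeO (M=71.844): mol = 0.40170; Fe = 0.40170, O = 0.40170.
SiO2 (M=60.083): mol = 0.80871; Si = 0.80871, O = 1.61742.
ΣO = 2.42428; factor = 6/ΣO = 2.47496.
Si apfu = 0.80871 × 2.47496 = 2.002.

2.002 Si apfu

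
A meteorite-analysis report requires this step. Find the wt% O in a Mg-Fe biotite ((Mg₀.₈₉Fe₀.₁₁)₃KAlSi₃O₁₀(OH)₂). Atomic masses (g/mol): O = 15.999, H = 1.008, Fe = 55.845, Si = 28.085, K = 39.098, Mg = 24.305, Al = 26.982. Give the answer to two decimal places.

Molar mass of (Mg₀.₈₉Fe₀.₁₁)₃KAlSi₃O₁₀(OH)₂: 2.67×24.305 + 0.33×55.845 + 1×39.098 + 1×26.982 + 3×28.085 + 12×15.999 + 2×1.008 = 427.662 g/mol.
Mass of O per formula unit: 12 × 15.999 = 191.988 g.
Weight fraction O = 191.988 / 427.662 = 0.4489.

44.89 mass %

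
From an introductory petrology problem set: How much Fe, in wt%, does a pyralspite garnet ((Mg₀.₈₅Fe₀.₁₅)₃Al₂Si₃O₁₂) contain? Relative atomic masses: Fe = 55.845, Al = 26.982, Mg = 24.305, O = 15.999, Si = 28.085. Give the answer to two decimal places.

6.02 wt%

Molar mass of (Mg₀.₈₅Fe₀.₁₅)₃Al₂Si₃O₁₂: 2.55*24.305 + 0.45*55.845 + 2*26.982 + 3*28.085 + 12*15.999 = 417.315 g/mol.
Mass of Fe per formula unit: 0.45 × 55.845 = 25.130 g.
Weight fraction Fe = 25.130 / 417.315 = 0.0602.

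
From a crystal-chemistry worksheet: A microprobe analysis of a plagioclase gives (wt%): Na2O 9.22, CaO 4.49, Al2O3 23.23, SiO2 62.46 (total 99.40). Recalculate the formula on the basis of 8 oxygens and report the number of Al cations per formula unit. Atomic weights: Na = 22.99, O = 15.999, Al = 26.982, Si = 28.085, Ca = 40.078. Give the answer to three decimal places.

1.219 Al apfu

Na2O (M=61.979): mol = 0.14876; Na = 0.29752, O = 0.14876.
CaO (M=56.077): mol = 0.08007; Ca = 0.08007, O = 0.08007.
Al2O3 (M=101.961): mol = 0.22783; Al = 0.45566, O = 0.68349.
SiO2 (M=60.083): mol = 1.03956; Si = 1.03956, O = 2.07912.
ΣO = 2.99144; factor = 8/ΣO = 2.67430.
Al apfu = 0.45566 × 2.67430 = 1.219.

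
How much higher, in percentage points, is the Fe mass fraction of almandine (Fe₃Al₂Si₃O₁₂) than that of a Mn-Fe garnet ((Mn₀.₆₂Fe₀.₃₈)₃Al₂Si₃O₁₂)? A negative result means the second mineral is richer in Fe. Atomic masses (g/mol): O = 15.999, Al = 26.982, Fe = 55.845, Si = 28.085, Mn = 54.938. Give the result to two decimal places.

20.83 percentage points

First mineral: 167.535 g Fe in 497.742 g formula = 33.66 wt% Fe.
Second mineral: 63.663 g Fe in 496.055 g formula = 12.83 wt% Fe.
33.66% − 12.83% gives a difference of 20.83 percentage points.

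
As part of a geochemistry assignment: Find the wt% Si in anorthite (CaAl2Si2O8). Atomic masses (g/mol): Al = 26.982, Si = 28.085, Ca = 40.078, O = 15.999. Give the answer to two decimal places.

20.19 mass %

M(CaAl2Si2O8) = 278.204 g/mol.
Si contributes 2 × 28.085 = 56.170 g per mole.
56.170/278.204 = 0.2019 → 20.19%.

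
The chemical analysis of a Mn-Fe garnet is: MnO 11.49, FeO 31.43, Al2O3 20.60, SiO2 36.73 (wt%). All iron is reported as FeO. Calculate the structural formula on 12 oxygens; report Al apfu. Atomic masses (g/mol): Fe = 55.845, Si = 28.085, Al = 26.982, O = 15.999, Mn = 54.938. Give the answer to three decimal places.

1.997 Al apfu

11.49 wt% MnO ÷ 70.937 g/mol = 0.16197 mol, giving 0.16197 Mn and 0.16197 O.
31.43 wt% FeO ÷ 71.844 g/mol = 0.43748 mol, giving 0.43748 Fe and 0.43748 O.
20.60 wt% Al2O3 ÷ 101.961 g/mol = 0.20204 mol, giving 0.40408 Al and 0.60612 O.
36.73 wt% SiO2 ÷ 60.083 g/mol = 0.61132 mol, giving 0.61132 Si and 1.22264 O.
Oxygen sums to 2.42821; scaling by 12/2.42821 = 4.94191 puts the formula on 12 O.
Al: 0.40408 × 4.94191 = 1.997 atoms per formula unit.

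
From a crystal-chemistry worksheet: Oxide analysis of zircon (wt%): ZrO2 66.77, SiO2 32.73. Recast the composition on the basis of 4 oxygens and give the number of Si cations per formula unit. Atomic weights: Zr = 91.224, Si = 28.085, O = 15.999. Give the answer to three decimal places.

1.003 Si apfu

ZrO2 (M=123.222): mol = 0.54187; Zr = 0.54187, O = 1.08374.
SiO2 (M=60.083): mol = 0.54475; Si = 0.54475, O = 1.08950.
ΣO = 2.17324; factor = 4/ΣO = 1.84057.
Si apfu = 0.54475 × 1.84057 = 1.003.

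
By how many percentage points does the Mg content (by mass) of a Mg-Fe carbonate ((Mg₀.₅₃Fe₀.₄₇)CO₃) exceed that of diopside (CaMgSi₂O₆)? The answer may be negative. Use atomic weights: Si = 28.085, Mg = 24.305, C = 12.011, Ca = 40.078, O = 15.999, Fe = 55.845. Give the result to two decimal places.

Mg in (Mg₀.₅₃Fe₀.₄₇)CO₃: molar mass 99.137 g/mol; 0.53×24.305 = 12.882 g → 12.99 wt%.
Mg in CaMgSi₂O₆: molar mass 216.547 g/mol; 1×24.305 = 24.305 g → 11.22 wt%.
Difference = 12.99 − 11.22 = 1.77 percentage points.

1.77 percentage points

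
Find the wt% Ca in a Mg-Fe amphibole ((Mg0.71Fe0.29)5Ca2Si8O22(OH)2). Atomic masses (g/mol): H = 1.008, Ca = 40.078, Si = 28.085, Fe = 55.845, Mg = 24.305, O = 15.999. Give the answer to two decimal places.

9.34 wt%

Molar mass of (Mg0.71Fe0.29)5Ca2Si8O22(OH)2: 3.55×24.305 + 1.45×55.845 + 2×40.078 + 8×28.085 + 24×15.999 + 2×1.008 = 858.086 g/mol.
Mass of Ca per formula unit: 2 × 40.078 = 80.156 g.
Weight fraction Ca = 80.156 / 858.086 = 0.0934.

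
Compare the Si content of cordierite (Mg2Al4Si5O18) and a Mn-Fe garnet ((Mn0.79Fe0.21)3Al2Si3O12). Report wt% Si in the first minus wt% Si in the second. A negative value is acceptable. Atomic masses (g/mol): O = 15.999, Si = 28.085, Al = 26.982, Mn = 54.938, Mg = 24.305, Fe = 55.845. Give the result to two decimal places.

First mineral: 140.425 g Si in 584.945 g formula = 24.01 wt% Si.
Second mineral: 84.255 g Si in 495.592 g formula = 17.00 wt% Si.
24.01% − 17.00% gives a difference of 7.01 percentage points.

7.01 percentage points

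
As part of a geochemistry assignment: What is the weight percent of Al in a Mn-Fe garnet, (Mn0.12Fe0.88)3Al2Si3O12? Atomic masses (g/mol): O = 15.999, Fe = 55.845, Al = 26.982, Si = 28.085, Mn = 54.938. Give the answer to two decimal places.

10.85 mass %

M((Mn0.12Fe0.88)3Al2Si3O12) = 497.415 g/mol.
Al contributes 2 × 26.982 = 53.964 g per mole.
53.964/497.415 = 0.1085 → 10.85%.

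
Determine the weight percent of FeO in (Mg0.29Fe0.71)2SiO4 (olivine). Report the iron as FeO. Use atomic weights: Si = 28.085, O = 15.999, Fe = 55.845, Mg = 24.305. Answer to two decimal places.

55.00 wt%

M((Mg0.29Fe0.71)2SiO4) = 185.478 g/mol; M(FeO) = 71.844 g/mol.
Moles FeO per formula unit = 1.42 Fe ÷ 1 = 1.4200.
FeO fraction = (1.4200 × 71.844) / 185.478 = 102.018/185.478 = 0.5500.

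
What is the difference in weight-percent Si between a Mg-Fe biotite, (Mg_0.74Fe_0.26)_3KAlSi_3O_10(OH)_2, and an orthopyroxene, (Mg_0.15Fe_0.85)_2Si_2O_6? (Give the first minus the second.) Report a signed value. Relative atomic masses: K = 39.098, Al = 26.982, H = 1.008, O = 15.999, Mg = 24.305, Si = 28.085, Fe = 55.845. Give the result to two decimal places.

Si in (Mg_0.74Fe_0.26)_3KAlSi_3O_10(OH)_2: molar mass 441.855 g/mol; 3×28.085 = 84.255 g → 19.07 wt%.
Si in (Mg_0.15Fe_0.85)_2Si_2O_6: molar mass 254.392 g/mol; 2×28.085 = 56.170 g → 22.08 wt%.
Difference = 19.07 − 22.08 = -3.01 percentage points.

-3.01 percentage points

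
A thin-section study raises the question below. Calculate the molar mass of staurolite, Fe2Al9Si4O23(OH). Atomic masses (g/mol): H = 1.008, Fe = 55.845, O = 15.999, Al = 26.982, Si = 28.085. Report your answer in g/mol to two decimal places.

851.85 g/mol

The formula mass is the sum 2·55.845 + 9·26.982 + 4·28.085 + 24·15.999 + 1·1.008.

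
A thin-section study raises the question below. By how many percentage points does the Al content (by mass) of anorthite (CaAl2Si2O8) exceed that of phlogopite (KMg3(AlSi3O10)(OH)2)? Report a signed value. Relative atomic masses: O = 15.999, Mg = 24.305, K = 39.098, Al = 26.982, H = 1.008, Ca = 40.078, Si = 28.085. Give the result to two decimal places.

M(CaAl2Si2O8) = 278.204 g/mol, so wt% Al = 53.964/278.204 × 100 = 19.40%.
M(KMg3(AlSi3O10)(OH)2) = 417.254 g/mol, so wt% Al = 26.982/417.254 × 100 = 6.47%.
19.40 − 6.47 = 12.93 pp.

12.93 percentage points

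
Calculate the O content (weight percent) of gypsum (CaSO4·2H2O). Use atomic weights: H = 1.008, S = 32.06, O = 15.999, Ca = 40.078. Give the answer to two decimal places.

Molar mass of CaSO4·2H2O: 1·40.078 + 1·32.06 + 6·15.999 + 4·1.008 = 172.164 g/mol.
Mass of O per formula unit: 6 × 15.999 = 95.994 g.
Weight fraction O = 95.994 / 172.164 = 0.5576.

55.76 weight percent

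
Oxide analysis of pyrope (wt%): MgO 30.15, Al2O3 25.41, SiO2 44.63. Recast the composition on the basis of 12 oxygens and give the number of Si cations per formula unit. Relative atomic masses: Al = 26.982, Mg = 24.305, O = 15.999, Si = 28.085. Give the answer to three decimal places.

2.990 Si apfu

MgO: 30.15/40.304 = 0.74806 mol → 0.74806 mol Mg, 0.74806 mol O.
Al2O3: 25.41/101.961 = 0.24921 mol → 0.49842 mol Al, 0.74763 mol O.
SiO2: 44.63/60.083 = 0.74281 mol → 0.74281 mol Si, 1.48562 mol O.
Total oxygen = 2.98131 mol. Normalization factor = 12/2.98131 = 4.02508.
Si per 12 O = 0.74281 × 4.02508 = 2.990.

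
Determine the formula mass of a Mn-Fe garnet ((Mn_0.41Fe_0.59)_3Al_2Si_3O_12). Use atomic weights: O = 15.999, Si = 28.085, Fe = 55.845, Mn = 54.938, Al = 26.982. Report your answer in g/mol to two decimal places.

496.63 g/mol

The formula mass is the sum 1.23(54.938) + 1.77(55.845) + 2(26.982) + 3(28.085) + 12(15.999).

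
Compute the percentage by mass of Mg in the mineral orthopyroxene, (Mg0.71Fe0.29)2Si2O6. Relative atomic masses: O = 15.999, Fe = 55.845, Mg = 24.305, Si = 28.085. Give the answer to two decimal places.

15.75 wt%

Formula mass = 1.42·24.305 + 0.58·55.845 + 2·28.085 + 6·15.999 = 219.067 g/mol, of which 34.513 g is Mg.
So Mg makes up 34.513/219.067 = 0.1575 of the mass, i.e. 15.75%.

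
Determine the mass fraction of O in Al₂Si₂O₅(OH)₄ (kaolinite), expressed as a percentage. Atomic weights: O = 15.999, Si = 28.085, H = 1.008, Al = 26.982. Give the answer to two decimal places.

55.78 wt%

Formula mass = 2·26.982 + 2·28.085 + 9·15.999 + 4·1.008 = 258.157 g/mol, of which 143.991 g is O.
So O makes up 143.991/258.157 = 0.5578 of the mass, i.e. 55.78%.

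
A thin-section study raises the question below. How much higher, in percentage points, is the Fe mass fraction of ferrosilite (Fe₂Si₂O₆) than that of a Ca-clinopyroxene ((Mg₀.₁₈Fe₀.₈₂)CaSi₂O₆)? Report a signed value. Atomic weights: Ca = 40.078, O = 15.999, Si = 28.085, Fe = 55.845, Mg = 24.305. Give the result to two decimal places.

23.44 percentage points

Fe in Fe₂Si₂O₆: molar mass 263.854 g/mol; 2×55.845 = 111.690 g → 42.33 wt%.
Fe in (Mg₀.₁₈Fe₀.₈₂)CaSi₂O₆: molar mass 242.410 g/mol; 0.82×55.845 = 45.793 g → 18.89 wt%.
Difference = 42.33 − 18.89 = 23.44 percentage points.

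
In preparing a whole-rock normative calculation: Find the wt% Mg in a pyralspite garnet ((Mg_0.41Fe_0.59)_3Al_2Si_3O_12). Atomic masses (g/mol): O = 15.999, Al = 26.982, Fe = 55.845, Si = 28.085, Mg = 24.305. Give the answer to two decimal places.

Formula mass = 1.23×24.305 + 1.77×55.845 + 2×26.982 + 3×28.085 + 12×15.999 = 458.948 g/mol, of which 29.895 g is Mg.
So Mg makes up 29.895/458.948 = 0.0651 of the mass, i.e. 6.51%.

6.51 wt%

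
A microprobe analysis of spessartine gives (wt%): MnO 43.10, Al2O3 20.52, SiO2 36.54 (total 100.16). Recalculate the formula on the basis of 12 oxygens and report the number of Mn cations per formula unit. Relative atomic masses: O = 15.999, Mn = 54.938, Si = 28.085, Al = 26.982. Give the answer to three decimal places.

MnO (M=70.937): mol = 0.60758; Mn = 0.60758, O = 0.60758.
Al2O3 (M=101.961): mol = 0.20125; Al = 0.40250, O = 0.60375.
SiO2 (M=60.083): mol = 0.60816; Si = 0.60816, O = 1.21632.
ΣO = 2.42765; factor = 12/ΣO = 4.94305.
Mn apfu = 0.60758 × 4.94305 = 3.003.

3.003 Mn apfu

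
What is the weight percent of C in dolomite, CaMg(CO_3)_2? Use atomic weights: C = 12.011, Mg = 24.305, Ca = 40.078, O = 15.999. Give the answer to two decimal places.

M(CaMg(CO_3)_2) = 184.399 g/mol.
C contributes 2 × 12.011 = 24.022 g per mole.
24.022/184.399 = 0.1303 → 13.03%.

13.03 wt%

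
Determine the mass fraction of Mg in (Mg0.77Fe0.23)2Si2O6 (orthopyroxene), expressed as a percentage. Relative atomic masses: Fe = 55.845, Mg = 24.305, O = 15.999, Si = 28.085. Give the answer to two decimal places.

Formula mass = 1.54*24.305 + 0.46*55.845 + 2*28.085 + 6*15.999 = 215.282 g/mol, of which 37.430 g is Mg.
So Mg makes up 37.430/215.282 = 0.1739 of the mass, i.e. 17.39%.

17.39 wt%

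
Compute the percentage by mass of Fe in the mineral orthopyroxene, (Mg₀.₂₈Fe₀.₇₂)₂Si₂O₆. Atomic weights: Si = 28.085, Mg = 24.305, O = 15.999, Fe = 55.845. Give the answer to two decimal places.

32.66 weight percent

Formula mass = 0.56×24.305 + 1.44×55.845 + 2×28.085 + 6×15.999 = 246.192 g/mol, of which 80.417 g is Fe.
So Fe makes up 80.417/246.192 = 0.3266 of the mass, i.e. 32.66%.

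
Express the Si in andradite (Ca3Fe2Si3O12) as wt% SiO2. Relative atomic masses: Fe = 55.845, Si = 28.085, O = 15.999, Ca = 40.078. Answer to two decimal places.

35.47 wt%

M(Ca3Fe2Si3O12) = 508.167 g/mol; M(SiO2) = 60.083 g/mol.
Moles SiO2 per formula unit = 3 Si ÷ 1 = 3.0000.
SiO2 fraction = (3.0000 × 60.083) / 508.167 = 180.249/508.167 = 0.3547.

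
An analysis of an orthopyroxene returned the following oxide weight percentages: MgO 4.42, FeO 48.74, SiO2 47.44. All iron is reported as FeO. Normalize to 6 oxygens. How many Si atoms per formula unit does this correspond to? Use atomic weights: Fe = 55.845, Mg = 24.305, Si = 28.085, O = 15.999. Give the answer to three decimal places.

2.001 Si apfu

MgO: 4.42/40.304 = 0.10967 mol → 0.10967 mol Mg, 0.10967 mol O.
FeO: 48.74/71.844 = 0.67841 mol → 0.67841 mol Fe, 0.67841 mol O.
SiO2: 47.44/60.083 = 0.78957 mol → 0.78957 mol Si, 1.57914 mol O.
Total oxygen = 2.36722 mol. Normalization factor = 6/2.36722 = 2.53462.
Si per 6 O = 0.78957 × 2.53462 = 2.001.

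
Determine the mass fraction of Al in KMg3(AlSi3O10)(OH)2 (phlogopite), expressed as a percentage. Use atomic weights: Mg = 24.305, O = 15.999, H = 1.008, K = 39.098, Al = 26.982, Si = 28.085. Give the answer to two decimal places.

Molar mass of KMg3(AlSi3O10)(OH)2: 1·39.098 + 3·24.305 + 1·26.982 + 3·28.085 + 12·15.999 + 2·1.008 = 417.254 g/mol.
Mass of Al per formula unit: 1 × 26.982 = 26.982 g.
Weight fraction Al = 26.982 / 417.254 = 0.0647.

6.47 mass %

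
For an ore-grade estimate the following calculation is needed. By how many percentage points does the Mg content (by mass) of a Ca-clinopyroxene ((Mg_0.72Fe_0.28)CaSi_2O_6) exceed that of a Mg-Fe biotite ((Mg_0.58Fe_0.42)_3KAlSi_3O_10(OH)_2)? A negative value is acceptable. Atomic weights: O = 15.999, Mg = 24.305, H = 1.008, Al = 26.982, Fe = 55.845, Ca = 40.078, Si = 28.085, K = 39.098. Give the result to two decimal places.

-1.49 percentage points

Mg in (Mg_0.72Fe_0.28)CaSi_2O_6: molar mass 225.378 g/mol; 0.72×24.305 = 17.500 g → 7.76 wt%.
Mg in (Mg_0.58Fe_0.42)_3KAlSi_3O_10(OH)_2: molar mass 456.994 g/mol; 1.74×24.305 = 42.291 g → 9.25 wt%.
Difference = 7.76 − 9.25 = -1.49 percentage points.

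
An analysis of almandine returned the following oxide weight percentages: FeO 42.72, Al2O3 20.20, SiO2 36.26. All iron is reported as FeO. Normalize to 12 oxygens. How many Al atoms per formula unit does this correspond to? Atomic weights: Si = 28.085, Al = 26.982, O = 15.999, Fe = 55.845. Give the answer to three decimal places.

FeO: 42.72/71.844 = 0.59462 mol → 0.59462 mol Fe, 0.59462 mol O.
Al2O3: 20.20/101.961 = 0.19811 mol → 0.39622 mol Al, 0.59433 mol O.
SiO2: 36.26/60.083 = 0.60350 mol → 0.60350 mol Si, 1.20700 mol O.
Total oxygen = 2.39595 mol. Normalization factor = 12/2.39595 = 5.00845.
Al per 12 O = 0.39622 × 5.00845 = 1.984.

1.984 Al apfu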